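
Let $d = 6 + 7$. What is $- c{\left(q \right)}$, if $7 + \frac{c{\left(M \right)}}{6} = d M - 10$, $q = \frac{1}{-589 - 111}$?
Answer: $\frac{35739}{350} \approx 102.11$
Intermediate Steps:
$d = 13$
$q = - \frac{1}{700}$ ($q = \frac{1}{-700} = - \frac{1}{700} \approx -0.0014286$)
$c{\left(M \right)} = -102 + 78 M$ ($c{\left(M \right)} = -42 + 6 \left(13 M - 10\right) = -42 + 6 \left(-10 + 13 M\right) = -42 + \left(-60 + 78 M\right) = -102 + 78 M$)
$- c{\left(q \right)} = - (-102 + 78 \left(- \frac{1}{700}\right)) = - (-102 - \frac{39}{350}) = \left(-1\right) \left(- \frac{35739}{350}\right) = \frac{35739}{350}$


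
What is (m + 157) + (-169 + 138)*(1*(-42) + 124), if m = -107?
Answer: -2492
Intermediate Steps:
(m + 157) + (-169 + 138)*(1*(-42) + 124) = (-107 + 157) + (-169 + 138)*(1*(-42) + 124) = 50 - 31*(-42 + 124) = 50 - 31*82 = 50 - 2542 = -2492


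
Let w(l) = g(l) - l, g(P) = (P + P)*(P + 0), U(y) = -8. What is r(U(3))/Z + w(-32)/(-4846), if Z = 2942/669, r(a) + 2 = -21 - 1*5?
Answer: -24223658/3564233 ≈ -6.7963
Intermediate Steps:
g(P) = 2*P² (g(P) = (2*P)*P = 2*P²)
r(a) = -28 (r(a) = -2 + (-21 - 1*5) = -2 + (-21 - 5) = -2 - 26 = -28)
Z = 2942/669 (Z = 2942*(1/669) = 2942/669 ≈ 4.3976)
w(l) = -l + 2*l² (w(l) = 2*l² - l = -l + 2*l²)
r(U(3))/Z + w(-32)/(-4846) = -28/2942/669 - 32*(-1 + 2*(-32))/(-4846) = -28*669/2942 - 32*(-1 - 64)*(-1/4846) = -9366/1471 - 32*(-65)*(-1/4846) = -9366/1471 + 2080*(-1/4846) = -9366/1471 - 1040/2423 = -24223658/3564233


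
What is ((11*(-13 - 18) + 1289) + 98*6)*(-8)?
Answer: -12288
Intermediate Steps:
((11*(-13 - 18) + 1289) + 98*6)*(-8) = ((11*(-31) + 1289) + 588)*(-8) = ((-341 + 1289) + 588)*(-8) = (948 + 588)*(-8) = 1536*(-8) = -12288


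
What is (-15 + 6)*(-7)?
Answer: 63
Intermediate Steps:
(-15 + 6)*(-7) = -9*(-7) = 63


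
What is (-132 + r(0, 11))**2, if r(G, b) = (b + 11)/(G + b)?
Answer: 16900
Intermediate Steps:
r(G, b) = (11 + b)/(G + b)
(-132 + r(0, 11))**2 = (-132 + (11 + 11)/(0 + 11))**2 = (-132 + 22/11)**2 = (-132 + (1/11)*22)**2 = (-132 + 2)**2 = (-130)**2 = 16900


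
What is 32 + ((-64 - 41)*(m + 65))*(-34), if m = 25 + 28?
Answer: 421292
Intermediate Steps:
m = 53
32 + ((-64 - 41)*(m + 65))*(-34) = 32 + ((-64 - 41)*(53 + 65))*(-34) = 32 - 105*118*(-34) = 32 - 12390*(-34) = 32 + 421260 = 421292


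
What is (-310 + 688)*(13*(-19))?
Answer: -93366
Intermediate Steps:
(-310 + 688)*(13*(-19)) = 378*(-247) = -93366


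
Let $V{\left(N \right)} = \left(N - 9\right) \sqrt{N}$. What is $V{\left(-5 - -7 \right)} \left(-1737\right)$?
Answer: $12159 \sqrt{2} \approx 17195.0$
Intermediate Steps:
$V{\left(N \right)} = \sqrt{N} \left(-9 + N\right)$ ($V{\left(N \right)} = \left(-9 + N\right) \sqrt{N} = \sqrt{N} \left(-9 + N\right)$)
$V{\left(-5 - -7 \right)} \left(-1737\right) = \sqrt{-5 - -7} \left(-9 - -2\right) \left(-1737\right) = \sqrt{-5 + 7} \left(-9 + \left(-5 + 7\right)\right) \left(-1737\right) = \sqrt{2} \left(-9 + 2\right) \left(-1737\right) = \sqrt{2} \left(-7\right) \left(-1737\right) = - 7 \sqrt{2} \left(-1737\right) = 12159 \sqrt{2}$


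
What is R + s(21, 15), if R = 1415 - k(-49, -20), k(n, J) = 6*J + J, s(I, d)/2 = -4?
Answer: 1547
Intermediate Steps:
s(I, d) = -8 (s(I, d) = 2*(-4) = -8)
k(n, J) = 7*J
R = 1555 (R = 1415 - 7*(-20) = 1415 - 1*(-140) = 1415 + 140 = 1555)
R + s(21, 15) = 1555 - 8 = 1547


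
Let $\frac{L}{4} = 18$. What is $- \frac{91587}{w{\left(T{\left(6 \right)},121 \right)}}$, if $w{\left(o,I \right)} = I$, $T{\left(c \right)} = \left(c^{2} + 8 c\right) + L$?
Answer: $- \frac{91587}{121} \approx -756.92$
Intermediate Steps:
$L = 72$ ($L = 4 \cdot 18 = 72$)
$T{\left(c \right)} = 72 + c^{2} + 8 c$ ($T{\left(c \right)} = \left(c^{2} + 8 c\right) + 72 = 72 + c^{2} + 8 c$)
$- \frac{91587}{w{\left(T{\left(6 \right)},121 \right)}} = - \frac{91587}{121}$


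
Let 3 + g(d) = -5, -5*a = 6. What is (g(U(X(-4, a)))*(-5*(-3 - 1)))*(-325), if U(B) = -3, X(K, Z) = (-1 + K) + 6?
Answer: 52000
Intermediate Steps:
a = -6/5 (a = -⅕*6 = -6/5 ≈ -1.2000)
X(K, Z) = 5 + K
g(d) = -8 (g(d) = -3 - 5 = -8)
(g(U(X(-4, a)))*(-5*(-3 - 1)))*(-325) = -(-40)*(-3 - 1)*(-325) = -(-40)*(-4)*(-325) = -8*20*(-325) = -160*(-325) = 52000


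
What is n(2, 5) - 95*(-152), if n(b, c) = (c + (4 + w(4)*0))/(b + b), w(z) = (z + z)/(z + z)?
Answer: 57769/4 ≈ 14442.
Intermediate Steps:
w(z) = 1 (w(z) = (2*z)/((2*z)) = (2*z)*(1/(2*z)) = 1)
n(b, c) = (4 + c)/(2*b) (n(b, c) = (c + (4 + 1*0))/(b + b) = (c + (4 + 0))/((2*b)) = (c + 4)*(1/(2*b)) = (4 + c)*(1/(2*b)) = (4 + c)/(2*b))
n(2, 5) - 95*(-152) = (1/2)*(4 + 5)/2 - 95*(-152) = (1/2)*(1/2)*9 + 14440 = 9/4 + 14440 = 57769/4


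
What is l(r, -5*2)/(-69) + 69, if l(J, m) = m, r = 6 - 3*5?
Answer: 4771/69 ≈ 69.145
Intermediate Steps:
r = -9 (r = 6 - 15 = -9)
l(r, -5*2)/(-69) + 69 = -5*2/(-69) + 69 = -10*(-1/69) + 69 = 10/69 + 69 = 4771/69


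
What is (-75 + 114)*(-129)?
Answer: -5031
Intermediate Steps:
(-75 + 114)*(-129) = 39*(-129) = -5031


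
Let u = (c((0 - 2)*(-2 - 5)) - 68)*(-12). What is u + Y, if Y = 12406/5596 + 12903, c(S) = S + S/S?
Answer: 37888325/2798 ≈ 13541.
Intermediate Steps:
c(S) = 1 + S (c(S) = S + 1 = 1 + S)
u = 636 (u = ((1 + (0 - 2)*(-2 - 5)) - 68)*(-12) = ((1 - 2*(-7)) - 68)*(-12) = ((1 + 14) - 68)*(-12) = (15 - 68)*(-12) = -53*(-12) = 636)
Y = 36108797/2798 (Y = 12406*(1/5596) + 12903 = 6203/2798 + 12903 = 36108797/2798 ≈ 12905.)
u + Y = 636 + 36108797/2798 = 37888325/2798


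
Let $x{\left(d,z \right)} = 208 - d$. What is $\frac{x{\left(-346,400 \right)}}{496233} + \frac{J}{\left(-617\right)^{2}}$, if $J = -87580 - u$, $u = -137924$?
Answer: $\frac{25193255858}{188910444537} \approx 0.13336$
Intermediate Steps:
$J = 50344$ ($J = -87580 - -137924 = -87580 + 137924 = 50344$)
$\frac{x{\left(-346,400 \right)}}{496233} + \frac{J}{\left(-617\right)^{2}} = \frac{208 - -346}{496233} + \frac{50344}{\left(-617\right)^{2}} = \left(208 + 346\right) \frac{1}{496233} + \frac{50344}{380689} = 554 \cdot \frac{1}{496233} + 50344 \cdot \frac{1}{380689} = \frac{554}{496233} + \frac{50344}{380689} = \frac{25193255858}{188910444537}$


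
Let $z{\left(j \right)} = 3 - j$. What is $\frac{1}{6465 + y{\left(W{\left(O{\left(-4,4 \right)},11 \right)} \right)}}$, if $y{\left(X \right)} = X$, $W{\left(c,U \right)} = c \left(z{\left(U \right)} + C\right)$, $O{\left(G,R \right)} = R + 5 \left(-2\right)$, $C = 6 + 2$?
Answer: $\frac{1}{6465} \approx 0.00015468$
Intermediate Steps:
$C = 8$
$O{\left(G,R \right)} = -10 + R$ ($O{\left(G,R \right)} = R - 10 = -10 + R$)
$W{\left(c,U \right)} = c \left(11 - U\right)$ ($W{\left(c,U \right)} = c \left(\left(3 - U\right) + 8\right) = c \left(11 - U\right)$)
$\frac{1}{6465 + y{\left(W{\left(O{\left(-4,4 \right)},11 \right)} \right)}} = \frac{1}{6465 + \left(-10 + 4\right) \left(11 - 11\right)} = \frac{1}{6465 - 6 \left(11 - 11\right)} = \frac{1}{6465 - 0} = \frac{1}{6465 + 0} = \frac{1}{6465}$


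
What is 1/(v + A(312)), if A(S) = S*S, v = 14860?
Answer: 1/112204 ≈ 8.9123e-6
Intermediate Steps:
A(S) = S**2
1/(v + A(312)) = 1/(14860 + 312**2) = 1/(14860 + 97344) = 1/112204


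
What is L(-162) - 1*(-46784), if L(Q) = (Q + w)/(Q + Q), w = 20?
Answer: 7579079/162 ≈ 46784.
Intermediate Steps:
L(Q) = (20 + Q)/(2*Q) (L(Q) = (Q + 20)/(Q + Q) = (20 + Q)/((2*Q)) = (20 + Q)*(1/(2*Q)) = (20 + Q)/(2*Q))
L(-162) - 1*(-46784) = (½)*(20 - 162)/(-162) - 1*(-46784) = (½)*(-1/162)*(-142) + 46784 = 71/162 + 46784 = 7579079/162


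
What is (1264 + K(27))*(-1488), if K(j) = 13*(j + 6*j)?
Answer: -5536848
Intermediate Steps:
K(j) = 91*j (K(j) = 13*(7*j) = 91*j)
(1264 + K(27))*(-1488) = (1264 + 91*27)*(-1488) = (1264 + 2457)*(-1488) = 3721*(-1488) = -5536848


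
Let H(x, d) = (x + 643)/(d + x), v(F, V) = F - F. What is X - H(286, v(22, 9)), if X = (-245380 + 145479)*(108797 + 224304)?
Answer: -9517257179215/286 ≈ -3.3277e+10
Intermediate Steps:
v(F, V) = 0
X = -33277123001 (X = -99901*333101 = -33277123001)
H(x, d) = (643 + x)/(d + x)
X - H(286, v(22, 9)) = -33277123001 - (643 + 286)/(0 + 286) = -33277123001 - 929/286 = -9517257179215/286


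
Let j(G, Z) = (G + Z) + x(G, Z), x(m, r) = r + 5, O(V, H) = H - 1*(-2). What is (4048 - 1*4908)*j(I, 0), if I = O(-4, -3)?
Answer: -3440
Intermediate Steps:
O(V, H) = 2 + H (O(V, H) = H + 2 = 2 + H)
I = -1 (I = 2 - 3 = -1)
x(m, r) = 5 + r
j(G, Z) = 5 + G + 2*Z (j(G, Z) = (G + Z) + (5 + Z) = 5 + G + 2*Z)
(4048 - 1*4908)*j(I, 0) = (4048 - 1*4908)*(5 - 1 + 2*0) = (4048 - 4908)*(5 - 1 + 0) = -860*4 = -3440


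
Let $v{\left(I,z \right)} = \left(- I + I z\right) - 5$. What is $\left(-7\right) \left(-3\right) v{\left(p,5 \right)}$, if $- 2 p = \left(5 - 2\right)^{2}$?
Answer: $-483$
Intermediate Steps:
$p = - \frac{9}{2}$ ($p = - \frac{\left(5 - 2\right)^{2}}{2} = - \frac{3^{2}}{2} = \left(- \frac{1}{2}\right) 9 = - \frac{9}{2} \approx -4.5$)
$v{\left(I,z \right)} = -5 - I + I z$
$\left(-7\right) \left(-3\right) v{\left(p,5 \right)} = \left(-7\right) \left(-3\right) \left(-5 - - \frac{9}{2} - \frac{45}{2}\right) = 21 \left(-5 + \frac{9}{2} - \frac{45}{2}\right) = 21 \left(-23\right) = -483$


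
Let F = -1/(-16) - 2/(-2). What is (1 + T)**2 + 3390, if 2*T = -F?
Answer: 3471585/1024 ≈ 3390.2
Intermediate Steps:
F = 17/16 (F = -1*(-1/16) - 2*(-1/2) = 1/16 + 1 = 17/16 ≈ 1.0625)
T = -17/32 (T = (-1*17/16)/2 = (1/2)*(-17/16) = -17/32 ≈ -0.53125)
(1 + T)**2 + 3390 = (1 - 17/32)**2 + 3390 = (15/32)**2 + 3390 = 225/1024 + 3390 = 3471585/1024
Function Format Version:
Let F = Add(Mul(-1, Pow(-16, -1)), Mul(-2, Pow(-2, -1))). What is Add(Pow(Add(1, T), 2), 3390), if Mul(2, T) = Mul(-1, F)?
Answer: Rational(3471585, 1024) ≈ 3390.2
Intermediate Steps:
F = Rational(17, 16) (F = Add(Mul(-1, Rational(-1, 16)), Mul(-2, Rational(-1, 2))) = Add(Rational(1, 16), 1) = Rational(17, 16) ≈ 1.0625)
T = Rational(-17, 32) (T = Mul(Rational(1, 2), Mul(-1, Rational(17, 16))) = Mul(Rational(1, 2), Rational(-17, 16)) = Rational(-17, 32) ≈ -0.53125)
Add(Pow(Add(1, T), 2), 3390) = Add(Pow(Add(1, Rational(-17, 32)), 2), 3390) = Add(Pow(Rational(15, 32), 2), 3390) = Add(Rational(225, 1024), 3390) = Rational(3471585, 1024)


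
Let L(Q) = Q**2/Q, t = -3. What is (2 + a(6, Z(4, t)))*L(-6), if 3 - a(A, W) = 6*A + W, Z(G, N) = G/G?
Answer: 192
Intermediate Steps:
Z(G, N) = 1
L(Q) = Q
a(A, W) = 3 - W - 6*A (a(A, W) = 3 - (6*A + W) = 3 - (W + 6*A) = 3 + (-W - 6*A) = 3 - W - 6*A)
(2 + a(6, Z(4, t)))*L(-6) = (2 + (3 - 1*1 - 6*6))*(-6) = (2 + (3 - 1 - 36))*(-6) = (2 - 34)*(-6) = -32*(-6) = 192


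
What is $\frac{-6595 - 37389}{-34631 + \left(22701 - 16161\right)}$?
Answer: $\frac{43984}{28091} \approx 1.5658$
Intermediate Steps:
$\frac{-6595 - 37389}{-34631 + \left(22701 - 16161\right)} = - \frac{43984}{-34631 + 6540} = - \frac{43984}{-28091} = \left(-43984\right) \left(- \frac{1}{28091}\right) = \frac{43984}{28091}$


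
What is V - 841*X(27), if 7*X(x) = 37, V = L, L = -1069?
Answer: -38600/7 ≈ -5514.3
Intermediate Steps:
V = -1069
X(x) = 37/7 (X(x) = (⅐)*37 = 37/7)
V - 841*X(27) = -1069 - 841*37/7 = -1069 - 31117/7 = -38600/7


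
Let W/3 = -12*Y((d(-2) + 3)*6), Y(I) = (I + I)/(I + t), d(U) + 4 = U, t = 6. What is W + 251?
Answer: 143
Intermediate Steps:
d(U) = -4 + U
Y(I) = 2*I/(6 + I) (Y(I) = (I + I)/(I + 6) = (2*I)/(6 + I) = 2*I/(6 + I))
W = -108 (W = 3*(-24*((-4 - 2) + 3)*6/(6 + ((-4 - 2) + 3)*6)) = 3*(-24*(-6 + 3)*6/(6 + (-6 + 3)*6)) = 3*(-24*(-3*6)/(6 - 3*6)) = 3*(-24*(-18)/(6 - 18)) = 3*(-24*(-18)/(-12)) = 3*(-24*(-18)*(-1)/12) = 3*(-12*3) = 3*(-36) = -108)
W + 251 = -108 + 251 = 143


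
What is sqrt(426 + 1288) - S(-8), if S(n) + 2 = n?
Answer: 10 + sqrt(1714) ≈ 51.401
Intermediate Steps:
S(n) = -2 + n
sqrt(426 + 1288) - S(-8) = sqrt(426 + 1288) - (-2 - 8) = sqrt(1714) - 1*(-10) = sqrt(1714) + 10 = 10 + sqrt(1714)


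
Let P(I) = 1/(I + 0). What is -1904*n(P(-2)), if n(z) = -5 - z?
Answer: 8568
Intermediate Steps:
P(I) = 1/I
-1904*n(P(-2)) = -1904*(-5 - 1/(-2)) = -1904*(-5 - 1*(-½)) = -1904*(-5 + ½) = -1904*(-9/2) = 8568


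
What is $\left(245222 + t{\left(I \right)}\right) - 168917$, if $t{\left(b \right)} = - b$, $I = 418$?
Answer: $75887$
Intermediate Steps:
$\left(245222 + t{\left(I \right)}\right) - 168917 = \left(245222 - 418\right) - 168917 = 244804 - 168917 = 75887$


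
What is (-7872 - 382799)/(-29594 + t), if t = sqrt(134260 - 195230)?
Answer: 5780758787/437932903 + 390671*I*sqrt(60970)/875865806 ≈ 13.2 + 0.11014*I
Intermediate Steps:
t = I*sqrt(60970) (t = sqrt(-60970) = I*sqrt(60970) ≈ 246.92*I)
(-7872 - 382799)/(-29594 + t) = (-7872 - 382799)/(-29594 + I*sqrt(60970)) = -390671/(-29594 + I*sqrt(60970))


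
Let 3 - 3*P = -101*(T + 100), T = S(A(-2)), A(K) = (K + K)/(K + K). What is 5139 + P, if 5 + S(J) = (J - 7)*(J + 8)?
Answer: 19561/3 ≈ 6520.3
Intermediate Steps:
A(K) = 1 (A(K) = (2*K)/((2*K)) = (2*K)*(1/(2*K)) = 1)
S(J) = -5 + (-7 + J)*(8 + J) (S(J) = -5 + (J - 7)*(J + 8) = -5 + (-7 + J)*(8 + J))
T = -59 (T = -61 + 1 + 1**2 = -61 + 1 + 1 = -59)
P = 4144/3 (P = 1 - (-101)*(-59 + 100)/3 = 1 - (-101)*41/3 = 1 - 1/3*(-4141) = 1 + 4141/3 = 4144/3 ≈ 1381.3)
5139 + P = 5139 + 4144/3 = 19561/3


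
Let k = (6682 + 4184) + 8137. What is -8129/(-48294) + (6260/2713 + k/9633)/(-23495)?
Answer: 1662005261293303/9884591511545790 ≈ 0.16814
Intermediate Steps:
k = 19003 (k = 10866 + 8137 = 19003)
-8129/(-48294) + (6260/2713 + k/9633)/(-23495) = -8129/(-48294) + (6260/2713 + 19003/9633)/(-23495) = -8129*(-1/48294) + (6260*(1/2713) + 19003*(1/9633))*(-1/23495) = 8129/48294 + (6260/2713 + 19003/9633)*(-1/23495) = 8129/48294 + (111857719/26134329)*(-1/23495) = 8129/48294 - 111857719/614026059855 = 1662005261293303/9884591511545790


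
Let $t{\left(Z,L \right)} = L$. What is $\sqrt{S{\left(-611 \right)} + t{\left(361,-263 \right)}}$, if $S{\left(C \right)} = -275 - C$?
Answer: $\sqrt{73} \approx 8.544$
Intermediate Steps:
$\sqrt{S{\left(-611 \right)} + t{\left(361,-263 \right)}} = \sqrt{\left(-275 - -611\right) - 263} = \sqrt{\left(-275 + 611\right) - 263} = \sqrt{336 - 263} = \sqrt{73}$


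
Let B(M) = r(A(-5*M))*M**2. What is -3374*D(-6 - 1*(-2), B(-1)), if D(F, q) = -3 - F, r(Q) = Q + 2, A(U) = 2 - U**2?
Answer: -3374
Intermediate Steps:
r(Q) = 2 + Q
B(M) = M**2*(4 - 25*M**2) (B(M) = (2 + (2 - (-5*M)**2))*M**2 = (2 + (2 - 25*M**2))*M**2 = (4 - 25*M**2)*M**2 = M**2*(4 - 25*M**2))
-3374*D(-6 - 1*(-2), B(-1)) = -3374*(-3 - (-6 - 1*(-2))) = -3374*(-3 - (-6 + 2)) = -3374*(-3 - 1*(-4)) = -3374*(-3 + 4) = -3374*1 = -3374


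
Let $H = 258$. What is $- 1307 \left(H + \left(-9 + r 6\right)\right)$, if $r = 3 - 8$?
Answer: $-286233$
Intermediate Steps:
$r = -5$ ($r = 3 - 8 = -5$)
$- 1307 \left(H + \left(-9 + r 6\right)\right) = - 1307 \left(258 - 39\right) = \left(-1307\right) 219 = -286233$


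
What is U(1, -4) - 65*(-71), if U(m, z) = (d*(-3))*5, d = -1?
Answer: 4630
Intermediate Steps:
U(m, z) = 15 (U(m, z) = -1*(-3)*5 = 3*5 = 15)
U(1, -4) - 65*(-71) = 15 - 65*(-71) = 15 + 4615 = 4630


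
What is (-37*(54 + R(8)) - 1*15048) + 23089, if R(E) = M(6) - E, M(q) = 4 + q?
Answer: 5969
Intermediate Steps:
R(E) = 10 - E (R(E) = (4 + 6) - E = 10 - E)
(-37*(54 + R(8)) - 1*15048) + 23089 = (-37*(54 + (10 - 1*8)) - 1*15048) + 23089 = (-37*(54 + (10 - 8)) - 15048) + 23089 = (-37*(54 + 2) - 15048) + 23089 = (-37*56 - 15048) + 23089 = (-2072 - 15048) + 23089 = -17120 + 23089 = 5969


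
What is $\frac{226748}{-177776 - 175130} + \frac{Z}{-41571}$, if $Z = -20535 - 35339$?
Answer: $\frac{5146064368}{7335327663} \approx 0.70155$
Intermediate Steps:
$Z = -55874$
$\frac{226748}{-177776 - 175130} + \frac{Z}{-41571} = \frac{226748}{-177776 - 175130} - \frac{55874}{-41571} = \frac{226748}{-352906} - - \frac{55874}{41571} = 226748 \left(- \frac{1}{352906}\right) + \frac{55874}{41571} = - \frac{113374}{176453} + \frac{55874}{41571} = \frac{5146064368}{7335327663}$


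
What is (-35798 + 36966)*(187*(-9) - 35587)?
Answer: -43531360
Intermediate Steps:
(-35798 + 36966)*(187*(-9) - 35587) = 1168*(-1683 - 35587) = 1168*(-37270) = -43531360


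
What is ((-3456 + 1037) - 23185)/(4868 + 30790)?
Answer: -12802/17829 ≈ -0.71804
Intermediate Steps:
((-3456 + 1037) - 23185)/(4868 + 30790) = (-2419 - 23185)/35658 = -25604*1/35658 = -12802/17829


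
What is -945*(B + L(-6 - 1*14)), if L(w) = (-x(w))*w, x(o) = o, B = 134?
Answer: 251370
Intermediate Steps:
L(w) = -w² (L(w) = (-w)*w = -w²)
-945*(B + L(-6 - 1*14)) = -945*(134 - (-6 - 1*14)²) = -945*(134 - (-6 - 14)²) = -945*(134 - 1*(-20)²) = -945*(134 - 1*400) = -945*(134 - 400) = -945*(-266) = 251370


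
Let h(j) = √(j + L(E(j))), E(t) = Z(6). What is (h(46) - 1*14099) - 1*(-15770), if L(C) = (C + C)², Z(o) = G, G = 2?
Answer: 1671 + √62 ≈ 1678.9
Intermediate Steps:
Z(o) = 2
E(t) = 2
L(C) = 4*C² (L(C) = (2*C)² = 4*C²)
h(j) = √(16 + j) (h(j) = √(j + 4*2²) = √(j + 4*4) = √(j + 16) = √(16 + j))
(h(46) - 1*14099) - 1*(-15770) = (√(16 + 46) - 1*14099) - 1*(-15770) = (√62 - 14099) + 15770 = (-14099 + √62) + 15770 = 1671 + √62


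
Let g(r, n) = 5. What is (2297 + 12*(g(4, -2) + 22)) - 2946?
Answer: -325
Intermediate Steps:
(2297 + 12*(g(4, -2) + 22)) - 2946 = (2297 + 12*(5 + 22)) - 2946 = (2297 + 12*27) - 2946 = (2297 + 324) - 2946 = 2621 - 2946 = -325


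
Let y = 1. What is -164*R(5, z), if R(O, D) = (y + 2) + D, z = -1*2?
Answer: -164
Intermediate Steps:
z = -2
R(O, D) = 3 + D (R(O, D) = (1 + 2) + D = 3 + D)
-164*R(5, z) = -164*(3 - 2) = -164*1 = -164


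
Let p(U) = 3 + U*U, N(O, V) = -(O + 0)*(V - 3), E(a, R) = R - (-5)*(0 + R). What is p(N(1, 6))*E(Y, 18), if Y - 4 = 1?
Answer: 1296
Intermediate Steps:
Y = 5 (Y = 4 + 1 = 5)
E(a, R) = 6*R (E(a, R) = R - (-5)*R = R + 5*R = 6*R)
N(O, V) = -O*(-3 + V)
p(U) = 3 + U²
p(N(1, 6))*E(Y, 18) = (3 + (1*(3 - 1*6))²)*(6*18) = (3 + (1*(3 - 6))²)*108 = (3 + (1*(-3))²)*108 = (3 + (-3)²)*108 = (3 + 9)*108 = 12*108 = 1296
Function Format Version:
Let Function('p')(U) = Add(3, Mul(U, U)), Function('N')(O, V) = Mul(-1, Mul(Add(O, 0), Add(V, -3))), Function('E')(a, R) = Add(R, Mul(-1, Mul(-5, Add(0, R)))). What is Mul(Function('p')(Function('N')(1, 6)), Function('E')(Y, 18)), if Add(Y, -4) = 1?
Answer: 1296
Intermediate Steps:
Y = 5 (Y = Add(4, 1) = 5)
Function('E')(a, R) = Mul(6, R) (Function('E')(a, R) = Add(R, Mul(-1, Mul(-5, R))) = Add(R, Mul(5, R)) = Mul(6, R))
Function('N')(O, V) = Mul(-1, O, Add(-3, V)) (Function('N')(O, V) = Mul(-1, Mul(O, Add(-3, V))) = Mul(-1, O, Add(-3, V)))
Function('p')(U) = Add(3, Pow(U, 2))
Mul(Function('p')(Function('N')(1, 6)), Function('E')(Y, 18)) = Mul(Add(3, Pow(Mul(1, Add(3, Mul(-1, 6))), 2)), Mul(6, 18)) = Mul(Add(3, Pow(Mul(1, Add(3, -6)), 2)), 108) = Mul(Add(3, Pow(Mul(1, -3), 2)), 108) = Mul(Add(3, Pow(-3, 2)), 108) = Mul(Add(3, 9), 108) = Mul(12, 108) = 1296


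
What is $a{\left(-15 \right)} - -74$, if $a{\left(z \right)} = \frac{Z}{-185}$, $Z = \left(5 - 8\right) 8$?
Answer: $\frac{13714}{185} \approx 74.13$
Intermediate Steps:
$Z = -24$ ($Z = \left(5 - 8\right) 8 = \left(-3\right) 8 = -24$)
$a{\left(z \right)} = \frac{24}{185}$ ($a{\left(z \right)} = - \frac{24}{-185} = \left(-24\right) \left(- \frac{1}{185}\right) = \frac{24}{185}$)
$a{\left(-15 \right)} - -74 = \frac{24}{185} - -74 = \frac{24}{185} + 74 = \frac{13714}{185}$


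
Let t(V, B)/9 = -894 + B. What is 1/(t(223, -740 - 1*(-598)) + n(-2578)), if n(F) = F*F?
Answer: 1/6636760 ≈ 1.5068e-7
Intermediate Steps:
n(F) = F²
t(V, B) = -8046 + 9*B (t(V, B) = 9*(-894 + B) = -8046 + 9*B)
1/(t(223, -740 - 1*(-598)) + n(-2578)) = 1/((-8046 + 9*(-740 - 1*(-598))) + (-2578)²) = 1/((-8046 + 9*(-740 + 598)) + 6646084) = 1/((-8046 + 9*(-142)) + 6646084) = 1/((-8046 - 1278) + 6646084) = 1/(-9324 + 6646084) = 1/6636760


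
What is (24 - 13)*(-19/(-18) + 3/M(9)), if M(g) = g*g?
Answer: 649/54 ≈ 12.019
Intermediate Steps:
M(g) = g²
(24 - 13)*(-19/(-18) + 3/M(9)) = (24 - 13)*(-19/(-18) + 3/(9²)) = 11*(-19*(-1/18) + 3/81) = 11*(19/18 + 3*(1/81)) = 11*(19/18 + 1/27) = 11*(59/54) = 649/54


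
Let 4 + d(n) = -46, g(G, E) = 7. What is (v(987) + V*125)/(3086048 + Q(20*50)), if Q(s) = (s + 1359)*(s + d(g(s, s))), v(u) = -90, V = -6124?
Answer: -54685/380507 ≈ -0.14372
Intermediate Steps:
d(n) = -50 (d(n) = -4 - 46 = -50)
Q(s) = (-50 + s)*(1359 + s) (Q(s) = (s + 1359)*(s - 50) = (1359 + s)*(-50 + s) = (-50 + s)*(1359 + s))
(v(987) + V*125)/(3086048 + Q(20*50)) = (-90 - 6124*125)/(3086048 + (-67950 + (20*50)**2 + 1309*(20*50))) = (-90 - 765500)/(3086048 + (-67950 + 1000**2 + 1309*1000)) = -765590/(3086048 + (-67950 + 1000000 + 1309000)) = -765590/(3086048 + 2241050) = -765590/5327098 = -765590*1/5327098 = -54685/380507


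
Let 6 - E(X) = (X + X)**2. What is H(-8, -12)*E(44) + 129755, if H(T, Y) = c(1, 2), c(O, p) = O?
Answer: 122017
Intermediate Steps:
H(T, Y) = 1
E(X) = 6 - 4*X**2 (E(X) = 6 - (X + X)**2 = 6 - (2*X)**2 = 6 - 4*X**2)
H(-8, -12)*E(44) + 129755 = 1*(6 - 4*44**2) + 129755 = 1*(6 - 4*1936) + 129755 = 1*(6 - 7744) + 129755 = 1*(-7738) + 129755 = -7738 + 129755 = 122017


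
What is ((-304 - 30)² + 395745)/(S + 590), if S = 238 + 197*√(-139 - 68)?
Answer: 2029204/42121 - 99938297*I*√23/2906349 ≈ 48.176 - 164.91*I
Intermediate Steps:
S = 238 + 591*I*√23 (S = 238 + 197*√(-207) = 238 + 197*(3*I*√23) = 238 + 591*I*√23 ≈ 238.0 + 2834.3*I)
((-304 - 30)² + 395745)/(S + 590) = ((-304 - 30)² + 395745)/((238 + 591*I*√23) + 590) = ((-334)² + 395745)/(828 + 591*I*√23) = (111556 + 395745)/(828 + 591*I*√23) = 507301/(828 + 591*I*√23)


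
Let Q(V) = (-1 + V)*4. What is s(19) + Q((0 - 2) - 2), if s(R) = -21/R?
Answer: -401/19 ≈ -21.105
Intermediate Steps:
Q(V) = -4 + 4*V
s(19) + Q((0 - 2) - 2) = -21/19 + (-4 + 4*((0 - 2) - 2)) = -21*1/19 + (-4 + 4*(-2 - 2)) = -21/19 + (-4 + 4*(-4)) = -21/19 + (-4 - 16) = -21/19 - 20 = -401/19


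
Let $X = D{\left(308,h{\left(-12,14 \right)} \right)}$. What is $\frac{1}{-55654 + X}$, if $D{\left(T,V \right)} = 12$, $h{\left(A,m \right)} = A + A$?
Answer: $- \frac{1}{55642} \approx -1.7972 \cdot 10^{-5}$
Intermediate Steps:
$h{\left(A,m \right)} = 2 A$
$X = 12$
$\frac{1}{-55654 + X} = \frac{1}{-55654 + 12} = \frac{1}{-55642} = - \frac{1}{55642}$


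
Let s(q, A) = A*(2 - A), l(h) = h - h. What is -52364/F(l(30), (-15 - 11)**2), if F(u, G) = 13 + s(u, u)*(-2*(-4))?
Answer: -4028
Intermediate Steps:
l(h) = 0
F(u, G) = 13 + 8*u*(2 - u) (F(u, G) = 13 + (u*(2 - u))*(-2*(-4)) = 13 + (u*(2 - u))*8 = 13 + 8*u*(2 - u))
-52364/F(l(30), (-15 - 11)**2) = -52364/(13 - 8*0*(-2 + 0)) = -52364/(13 - 8*0*(-2)) = -52364/(13 + 0) = -52364/13 = -52364*1/13 = -4028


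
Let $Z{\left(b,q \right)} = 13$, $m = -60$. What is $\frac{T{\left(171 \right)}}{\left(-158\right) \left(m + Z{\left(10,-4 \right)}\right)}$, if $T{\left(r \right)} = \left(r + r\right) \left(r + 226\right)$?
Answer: $\frac{67887}{3713} \approx 18.284$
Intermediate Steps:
$T{\left(r \right)} = 2 r \left(226 + r\right)$
$\frac{T{\left(171 \right)}}{\left(-158\right) \left(m + Z{\left(10,-4 \right)}\right)} = \frac{2 \cdot 171 \left(226 + 171\right)}{\left(-158\right) \left(-60 + 13\right)} = \frac{2 \cdot 171 \cdot 397}{\left(-158\right) \left(-47\right)} = \frac{135774}{7426} = 135774 \cdot \frac{1}{7426} = \frac{67887}{3713}$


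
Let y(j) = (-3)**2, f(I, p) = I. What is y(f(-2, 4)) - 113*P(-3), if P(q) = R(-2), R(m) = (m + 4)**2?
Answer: -443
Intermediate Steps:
y(j) = 9
R(m) = (4 + m)**2
P(q) = 4 (P(q) = (4 - 2)**2 = 2**2 = 4)
y(f(-2, 4)) - 113*P(-3) = 9 - 113*4 = 9 - 452 = -443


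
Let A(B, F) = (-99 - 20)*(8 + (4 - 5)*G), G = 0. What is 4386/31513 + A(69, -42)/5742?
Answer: -2407982/90473823 ≈ -0.026615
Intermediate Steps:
A(B, F) = -952 (A(B, F) = (-99 - 20)*(8 + (4 - 5)*0) = -119*(8 - 1*0) = -119*(8 + 0) = -119*8 = -952)
4386/31513 + A(69, -42)/5742 = 4386/31513 - 952/5742 = 4386*(1/31513) - 952*1/5742 = 4386/31513 - 476/2871 = -2407982/90473823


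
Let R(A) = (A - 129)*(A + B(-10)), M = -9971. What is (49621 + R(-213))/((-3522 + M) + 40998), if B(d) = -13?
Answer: 126913/27505 ≈ 4.6142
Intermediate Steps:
R(A) = (-129 + A)*(-13 + A) (R(A) = (A - 129)*(A - 13) = (-129 + A)*(-13 + A))
(49621 + R(-213))/((-3522 + M) + 40998) = (49621 + (1677 + (-213)**2 - 142*(-213)))/((-3522 - 9971) + 40998) = (49621 + (1677 + 45369 + 30246))/(-13493 + 40998) = (49621 + 77292)/27505 = 126913*(1/27505) = 126913/27505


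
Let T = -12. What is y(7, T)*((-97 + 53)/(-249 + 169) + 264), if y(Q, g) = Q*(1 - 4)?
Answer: -111111/20 ≈ -5555.5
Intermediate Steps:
y(Q, g) = -3*Q (y(Q, g) = Q*(-3) = -3*Q)
y(7, T)*((-97 + 53)/(-249 + 169) + 264) = (-3*7)*((-97 + 53)/(-249 + 169) + 264) = -21*(-44/(-80) + 264) = -21*(-44*(-1/80) + 264) = -21*(11/20 + 264) = -21*5291/20 = -111111/20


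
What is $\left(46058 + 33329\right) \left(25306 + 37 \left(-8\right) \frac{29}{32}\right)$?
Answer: $\frac{7950687437}{4} \approx 1.9877 \cdot 10^{9}$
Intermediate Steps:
$\left(46058 + 33329\right) \left(25306 + 37 \left(-8\right) \frac{29}{32}\right) = 79387 \left(25306 - 296 \cdot 29 \cdot \frac{1}{32}\right) = 79387 \left(25306 - \frac{1073}{4}\right) = 79387 \cdot \frac{100151}{4} = \frac{7950687437}{4}$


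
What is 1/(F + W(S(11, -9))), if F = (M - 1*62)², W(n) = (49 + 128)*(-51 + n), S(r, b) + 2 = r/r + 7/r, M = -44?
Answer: 11/23591 ≈ 0.00046628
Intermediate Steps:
S(r, b) = -1 + 7/r (S(r, b) = -2 + (r/r + 7/r) = -2 + (1 + 7/r) = -1 + 7/r)
W(n) = -9027 + 177*n (W(n) = 177*(-51 + n) = -9027 + 177*n)
F = 11236 (F = (-44 - 1*62)² = (-44 - 62)² = (-106)² = 11236)
1/(F + W(S(11, -9))) = 1/(11236 + (-9027 + 177*((7 - 1*11)/11))) = 1/(11236 + (-9027 + 177*((7 - 11)/11))) = 1/(11236 + (-9027 + 177*((1/11)*(-4)))) = 1/(11236 + (-9027 + 177*(-4/11))) = 1/(11236 + (-9027 - 708/11)) = 1/(11236 - 100005/11) = 1/(23591/11) = 11/23591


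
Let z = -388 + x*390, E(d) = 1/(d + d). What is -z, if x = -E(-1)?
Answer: 193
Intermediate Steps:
E(d) = 1/(2*d)
x = ½ (x = -1/(2*(-1)) = -(-1)/2 = -1*(-½) = ½ ≈ 0.50000)
z = -193 (z = -388 + (½)*390 = -388 + 195 = -193)
-z = -1*(-193) = 193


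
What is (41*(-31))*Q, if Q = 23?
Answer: -29233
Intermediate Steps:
(41*(-31))*Q = (41*(-31))*23 = -1271*23 = -29233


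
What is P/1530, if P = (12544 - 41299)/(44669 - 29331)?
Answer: -639/521492 ≈ -0.0012253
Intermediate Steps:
P = -28755/15338 ≈ -1.8748
P/1530 = -28755/15338/1530 = -28755/15338*1/1530 = -639/521492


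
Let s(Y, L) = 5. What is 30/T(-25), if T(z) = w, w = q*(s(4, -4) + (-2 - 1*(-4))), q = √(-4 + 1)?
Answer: -10*I*√3/7 ≈ -2.4744*I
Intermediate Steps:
q = I*√3 (q = √(-3) = I*√3 ≈ 1.732*I)
w = 7*I*√3 (w = (I*√3)*(5 + (-2 - 1*(-4))) = (I*√3)*(5 + (-2 + 4)) = (I*√3)*(5 + 2) = (I*√3)*7 = 7*I*√3 ≈ 12.124*I)
T(z) = 7*I*√3
30/T(-25) = 30/((7*I*√3)) = 30*(-I*√3/21) = -10*I*√3/7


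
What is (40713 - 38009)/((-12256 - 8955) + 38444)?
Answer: 2704/17233 ≈ 0.15691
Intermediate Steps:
(40713 - 38009)/((-12256 - 8955) + 38444) = 2704/(-21211 + 38444) = 2704/17233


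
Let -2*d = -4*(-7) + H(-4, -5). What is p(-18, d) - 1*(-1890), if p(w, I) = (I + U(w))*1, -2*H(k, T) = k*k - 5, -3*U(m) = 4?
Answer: 22529/12 ≈ 1877.4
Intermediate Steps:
U(m) = -4/3 (U(m) = -1/3*4 = -4/3)
H(k, T) = 5/2 - k**2/2 (H(k, T) = -(k*k - 5)/2 = -(k**2 - 5)/2 = -(-5 + k**2)/2 = 5/2 - k**2/2)
d = -45/4 (d = -(-4*(-7) + (5/2 - 1/2*(-4)**2))/2 = -(28 + (5/2 - 1/2*16))/2 = -(28 + (5/2 - 8))/2 = -(28 - 11/2)/2 = -1/2*45/2 = -45/4 ≈ -11.250)
p(w, I) = -4/3 + I (p(w, I) = (I - 4/3)*1 = (-4/3 + I)*1 = -4/3 + I)
p(-18, d) - 1*(-1890) = (-4/3 - 45/4) - 1*(-1890) = -151/12 + 1890 = 22529/12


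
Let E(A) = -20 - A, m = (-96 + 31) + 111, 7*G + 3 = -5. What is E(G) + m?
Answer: 190/7 ≈ 27.143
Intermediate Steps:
G = -8/7 (G = -3/7 + (⅐)*(-5) = -3/7 - 5/7 = -8/7 ≈ -1.1429)
m = 46 (m = -65 + 111 = 46)
E(G) + m = (-20 - 1*(-8/7)) + 46 = (-20 + 8/7) + 46 = -132/7 + 46 = 190/7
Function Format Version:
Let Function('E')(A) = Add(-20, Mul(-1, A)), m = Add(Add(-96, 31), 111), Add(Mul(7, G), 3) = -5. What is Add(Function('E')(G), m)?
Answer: Rational(190, 7) ≈ 27.143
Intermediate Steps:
G = Rational(-8, 7) (G = Add(Rational(-3, 7), Mul(Rational(1, 7), -5)) = Add(Rational(-3, 7), Rational(-5, 7)) = Rational(-8, 7) ≈ -1.1429)
m = 46 (m = Add(-65, 111) = 46)
Add(Function('E')(G), m) = Add(Add(-20, Mul(-1, Rational(-8, 7))), 46) = Add(Add(-20, Rational(8, 7)), 46) = Add(Rational(-132, 7), 46) = Rational(190, 7)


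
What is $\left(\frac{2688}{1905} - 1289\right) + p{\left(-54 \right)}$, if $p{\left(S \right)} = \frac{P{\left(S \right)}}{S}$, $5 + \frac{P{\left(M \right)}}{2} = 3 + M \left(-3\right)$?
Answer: $- \frac{22177313}{17145} \approx -1293.5$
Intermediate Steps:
$P{\left(M \right)} = -4 - 6 M$ ($P{\left(M \right)} = -10 + 2 \left(3 + M \left(-3\right)\right) = -10 + 2 \left(3 - 3 M\right) = -10 - \left(-6 + 6 M\right) = -4 - 6 M$)
$p{\left(S \right)} = \frac{-4 - 6 S}{S}$
$\left(\frac{2688}{1905} - 1289\right) + p{\left(-54 \right)} = \left(\frac{2688}{1905} - 1289\right) - \left(6 + \frac{4}{-54}\right) = \left(2688 \cdot \frac{1}{1905} - 1289\right) - \frac{160}{27} = \left(\frac{896}{635} - 1289\right) + \left(-6 + \frac{2}{27}\right) = - \frac{817619}{635} - \frac{160}{27} = - \frac{22177313}{17145}$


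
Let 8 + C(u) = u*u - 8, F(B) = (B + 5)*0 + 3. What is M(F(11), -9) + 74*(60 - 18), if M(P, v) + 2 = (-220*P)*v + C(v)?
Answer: 9111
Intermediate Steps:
F(B) = 3 (F(B) = (5 + B)*0 + 3 = 0 + 3 = 3)
C(u) = -16 + u**2 (C(u) = -8 + (u*u - 8) = -8 + (u**2 - 8) = -8 + (-8 + u**2) = -16 + u**2)
M(P, v) = -18 + v**2 - 220*P*v (M(P, v) = -2 + ((-220*P)*v + (-16 + v**2)) = -2 + (-220*P*v + (-16 + v**2)) = -2 + (-16 + v**2 - 220*P*v) = -18 + v**2 - 220*P*v)
M(F(11), -9) + 74*(60 - 18) = (-18 + (-9)**2 - 220*3*(-9)) + 74*(60 - 18) = (-18 + 81 + 5940) + 74*42 = 6003 + 3108 = 9111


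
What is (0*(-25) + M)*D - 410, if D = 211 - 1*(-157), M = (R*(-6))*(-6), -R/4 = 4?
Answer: -212378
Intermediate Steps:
R = -16 (R = -4*4 = -16)
M = -576 (M = -16*(-6)*(-6) = 96*(-6) = -576)
D = 368 (D = 211 + 157 = 368)
(0*(-25) + M)*D - 410 = (0*(-25) - 576)*368 - 410 = (0 - 576)*368 - 410 = -576*368 - 410 = -211968 - 410 = -212378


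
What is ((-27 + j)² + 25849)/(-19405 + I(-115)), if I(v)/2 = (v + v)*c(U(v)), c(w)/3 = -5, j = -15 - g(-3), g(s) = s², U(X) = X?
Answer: -5690/2501 ≈ -2.2751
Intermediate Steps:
j = -24 (j = -15 - 1*(-3)² = -15 - 1*9 = -15 - 9 = -24)
c(w) = -15 (c(w) = 3*(-5) = -15)
I(v) = -60*v (I(v) = 2*((v + v)*(-15)) = 2*((2*v)*(-15)) = 2*(-30*v) = -60*v)
((-27 + j)² + 25849)/(-19405 + I(-115)) = ((-27 - 24)² + 25849)/(-19405 - 60*(-115)) = ((-51)² + 25849)/(-19405 + 6900) = (2601 + 25849)/(-12505) = 28450*(-1/12505) = -5690/2501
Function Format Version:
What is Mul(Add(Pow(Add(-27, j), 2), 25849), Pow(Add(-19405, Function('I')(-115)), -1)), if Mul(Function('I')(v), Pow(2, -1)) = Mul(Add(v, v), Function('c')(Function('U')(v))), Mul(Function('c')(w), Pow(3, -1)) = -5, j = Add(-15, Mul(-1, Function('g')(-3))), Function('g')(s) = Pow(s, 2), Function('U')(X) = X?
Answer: Rational(-5690, 2501) ≈ -2.2751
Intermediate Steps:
j = -24 (j = Add(-15, Mul(-1, Pow(-3, 2))) = Add(-15, Mul(-1, 9)) = Add(-15, -9) = -24)
Function('c')(w) = -15 (Function('c')(w) = Mul(3, -5) = -15)
Function('I')(v) = Mul(-60, v) (Function('I')(v) = Mul(2, Mul(Add(v, v), -15)) = Mul(2, Mul(Mul(2, v), -15)) = Mul(2, Mul(-30, v)) = Mul(-60, v))
Mul(Add(Pow(Add(-27, j), 2), 25849), Pow(Add(-19405, Function('I')(-115)), -1)) = Mul(Add(Pow(Add(-27, -24), 2), 25849), Pow(Add(-19405, Mul(-60, -115)), -1)) = Mul(Add(Pow(-51, 2), 25849), Pow(Add(-19405, 6900), -1)) = Mul(Add(2601, 25849), Pow(-12505, -1)) = Mul(28450, Rational(-1, 12505)) = Rational(-5690, 2501)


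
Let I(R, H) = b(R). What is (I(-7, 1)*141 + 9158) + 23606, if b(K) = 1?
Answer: 32905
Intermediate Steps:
I(R, H) = 1
(I(-7, 1)*141 + 9158) + 23606 = (1*141 + 9158) + 23606 = (141 + 9158) + 23606 = 9299 + 23606 = 32905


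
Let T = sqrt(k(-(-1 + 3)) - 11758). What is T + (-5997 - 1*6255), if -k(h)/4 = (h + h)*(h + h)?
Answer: -12252 + I*sqrt(11822) ≈ -12252.0 + 108.73*I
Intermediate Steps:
k(h) = -16*h**2 (k(h) = -4*(h + h)*(h + h) = -4*2*h*2*h = -16*h**2)
T = I*sqrt(11822) (T = sqrt(-16*(-1 + 3)**2 - 11758) = sqrt(-16*(-1*2)**2 - 11758) = sqrt(-16*(-2)**2 - 11758) = sqrt(-16*4 - 11758) = sqrt(-64 - 11758) = sqrt(-11822) = I*sqrt(11822) ≈ 108.73*I)
T + (-5997 - 1*6255) = I*sqrt(11822) + (-5997 - 1*6255) = I*sqrt(11822) + (-5997 - 6255) = I*sqrt(11822) - 12252 = -12252 + I*sqrt(11822)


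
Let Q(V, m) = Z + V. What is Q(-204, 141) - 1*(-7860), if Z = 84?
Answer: 7740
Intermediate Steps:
Q(V, m) = 84 + V
Q(-204, 141) - 1*(-7860) = (84 - 204) - 1*(-7860) = -120 + 7860 = 7740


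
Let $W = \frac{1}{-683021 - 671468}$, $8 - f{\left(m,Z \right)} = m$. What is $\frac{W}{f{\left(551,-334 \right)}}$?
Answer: $\frac{1}{735487527} \approx 1.3596 \cdot 10^{-9}$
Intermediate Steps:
$f{\left(m,Z \right)} = 8 - m$
$W = - \frac{1}{1354489}$ ($W = \frac{1}{-1354489} = - \frac{1}{1354489} \approx -7.3829 \cdot 10^{-7}$)
$\frac{W}{f{\left(551,-334 \right)}} = - \frac{1}{1354489 \left(8 - 551\right)} = - \frac{1}{1354489 \left(-543\right)} = \left(- \frac{1}{1354489}\right) \left(- \frac{1}{543}\right) = \frac{1}{735487527}$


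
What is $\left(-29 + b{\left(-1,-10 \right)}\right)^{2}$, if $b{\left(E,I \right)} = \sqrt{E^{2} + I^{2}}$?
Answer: $\left(29 - \sqrt{101}\right)^{2} \approx 359.11$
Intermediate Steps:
$\left(-29 + b{\left(-1,-10 \right)}\right)^{2} = \left(-29 + \sqrt{\left(-1\right)^{2} + \left(-10\right)^{2}}\right)^{2} = \left(-29 + \sqrt{1 + 100}\right)^{2} = \left(-29 + \sqrt{101}\right)^{2}$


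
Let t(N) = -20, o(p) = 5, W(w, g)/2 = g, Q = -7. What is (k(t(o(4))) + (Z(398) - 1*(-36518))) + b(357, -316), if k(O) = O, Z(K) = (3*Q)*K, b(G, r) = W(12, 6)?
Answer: 28152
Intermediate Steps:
W(w, g) = 2*g
b(G, r) = 12 (b(G, r) = 2*6 = 12)
Z(K) = -21*K (Z(K) = (3*(-7))*K = -21*K)
(k(t(o(4))) + (Z(398) - 1*(-36518))) + b(357, -316) = (-20 + (-21*398 - 1*(-36518))) + 12 = (-20 + (-8358 + 36518)) + 12 = (-20 + 28160) + 12 = 28140 + 12 = 28152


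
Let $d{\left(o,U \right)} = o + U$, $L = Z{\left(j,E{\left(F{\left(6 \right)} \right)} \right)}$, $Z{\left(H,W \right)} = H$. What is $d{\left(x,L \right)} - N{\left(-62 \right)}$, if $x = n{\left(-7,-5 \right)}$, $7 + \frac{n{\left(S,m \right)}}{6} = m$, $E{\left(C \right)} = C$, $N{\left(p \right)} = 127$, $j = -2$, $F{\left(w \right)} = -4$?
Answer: $-201$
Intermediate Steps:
$L = -2$
$n{\left(S,m \right)} = -42 + 6 m$
$x = -72$ ($x = -42 + 6 \left(-5\right) = -42 - 30 = -72$)
$d{\left(o,U \right)} = U + o$
$d{\left(x,L \right)} - N{\left(-62 \right)} = \left(-2 - 72\right) - 127 = -74 - 127 = -201$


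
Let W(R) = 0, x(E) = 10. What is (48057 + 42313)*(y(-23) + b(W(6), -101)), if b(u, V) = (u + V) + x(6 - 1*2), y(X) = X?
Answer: -10302180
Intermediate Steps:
b(u, V) = 10 + V + u (b(u, V) = (u + V) + 10 = (V + u) + 10 = 10 + V + u)
(48057 + 42313)*(y(-23) + b(W(6), -101)) = (48057 + 42313)*(-23 + (10 - 101 + 0)) = 90370*(-23 - 91) = 90370*(-114) = -10302180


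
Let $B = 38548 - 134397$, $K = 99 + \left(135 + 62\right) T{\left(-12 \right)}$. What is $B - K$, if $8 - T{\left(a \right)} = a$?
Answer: $-99888$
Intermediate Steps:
$T{\left(a \right)} = 8 - a$
$K = 4039$ ($K = 99 + \left(135 + 62\right) \left(8 - -12\right) = 99 + 197 \left(8 + 12\right) = 99 + 197 \cdot 20 = 99 + 3940 = 4039$)
$B = -95849$
$B - K = -95849 - 4039 = -99888$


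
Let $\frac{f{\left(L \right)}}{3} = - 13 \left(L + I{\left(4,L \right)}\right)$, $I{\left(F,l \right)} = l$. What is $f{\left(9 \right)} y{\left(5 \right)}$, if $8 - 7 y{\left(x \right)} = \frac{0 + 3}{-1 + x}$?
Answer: $- \frac{10179}{14} \approx -727.07$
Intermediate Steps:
$y{\left(x \right)} = \frac{8}{7} - \frac{3}{7 \left(-1 + x\right)}$ ($y{\left(x \right)} = \frac{8}{7} - \frac{\left(0 + 3\right) \frac{1}{-1 + x}}{7} = \frac{8}{7} - \frac{3 \frac{1}{-1 + x}}{7} = \frac{8}{7} - \frac{3}{7 \left(-1 + x\right)}$)
$f{\left(L \right)} = - 78 L$ ($f{\left(L \right)} = 3 \left(- 13 \left(L + L\right)\right) = 3 \left(- 13 \cdot 2 L\right) = 3 \left(- 26 L\right) = - 78 L$)
$f{\left(9 \right)} y{\left(5 \right)} = \left(-78\right) 9 \frac{-11 + 8 \cdot 5}{7 \left(-1 + 5\right)} = - 702 \frac{-11 + 40}{7 \cdot 4} = - 702 \cdot \frac{1}{7} \cdot \frac{1}{4} \cdot 29 = \left(-702\right) \frac{29}{28} = - \frac{10179}{14}$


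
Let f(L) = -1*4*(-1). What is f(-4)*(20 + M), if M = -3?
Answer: 68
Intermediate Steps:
f(L) = 4 (f(L) = -4*(-1) = 4)
f(-4)*(20 + M) = 4*(20 - 3) = 4*17 = 68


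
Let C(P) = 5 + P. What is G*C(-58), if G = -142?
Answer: 7526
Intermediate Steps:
G*C(-58) = -142*(5 - 58) = -142*(-53) = 7526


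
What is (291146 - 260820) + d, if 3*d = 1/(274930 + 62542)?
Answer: 30702527617/1012416 ≈ 30326.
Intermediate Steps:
d = 1/1012416 (d = 1/(3*(274930 + 62542)) = (⅓)/337472 = (⅓)*(1/337472) = 1/1012416 ≈ 9.8774e-7)
(291146 - 260820) + d = (291146 - 260820) + 1/1012416 = 30326 + 1/1012416 = 30702527617/1012416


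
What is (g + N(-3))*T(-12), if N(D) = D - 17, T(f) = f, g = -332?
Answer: 4224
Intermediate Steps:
N(D) = -17 + D
(g + N(-3))*T(-12) = (-332 + (-17 - 3))*(-12) = (-332 - 20)*(-12) = -352*(-12) = 4224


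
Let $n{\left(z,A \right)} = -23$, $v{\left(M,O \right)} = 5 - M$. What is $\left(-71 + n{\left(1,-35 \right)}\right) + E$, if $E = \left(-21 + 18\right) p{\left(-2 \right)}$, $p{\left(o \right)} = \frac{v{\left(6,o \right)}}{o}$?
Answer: $- \frac{191}{2} \approx -95.5$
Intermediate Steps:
$p{\left(o \right)} = - \frac{1}{o}$ ($p{\left(o \right)} = \frac{5 - 6}{o} = - \frac{1}{o}$)
$E = - \frac{3}{2}$ ($E = \left(-21 + 18\right) \left(- \frac{1}{-2}\right) = - 3 \left(\left(-1\right) \left(- \frac{1}{2}\right)\right) = \left(-3\right) \frac{1}{2} = - \frac{3}{2} \approx -1.5$)
$\left(-71 + n{\left(1,-35 \right)}\right) + E = \left(-71 - 23\right) - \frac{3}{2} = -94 - \frac{3}{2} = - \frac{191}{2}$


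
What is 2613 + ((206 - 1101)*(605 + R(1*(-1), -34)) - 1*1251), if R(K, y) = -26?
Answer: -516843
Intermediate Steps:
2613 + ((206 - 1101)*(605 + R(1*(-1), -34)) - 1*1251) = 2613 + ((206 - 1101)*(605 - 26) - 1*1251) = 2613 + (-895*579 - 1251) = 2613 + (-518205 - 1251) = 2613 - 519456 = -516843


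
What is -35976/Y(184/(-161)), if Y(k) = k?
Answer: 31479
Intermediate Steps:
-35976/Y(184/(-161)) = -35976/(184/(-161)) = -35976/(184*(-1/161)) = -35976/(-8/7) = -35976*(-7/8) = 31479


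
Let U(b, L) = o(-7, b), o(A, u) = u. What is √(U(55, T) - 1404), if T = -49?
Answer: I*√1349 ≈ 36.729*I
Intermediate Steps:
U(b, L) = b
√(U(55, T) - 1404) = √(55 - 1404) = √(-1349) = I*√1349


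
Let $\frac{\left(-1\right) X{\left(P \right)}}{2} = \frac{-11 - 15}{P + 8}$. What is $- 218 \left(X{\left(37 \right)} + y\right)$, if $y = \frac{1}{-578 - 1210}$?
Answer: $- \frac{3376493}{13410} \approx -251.79$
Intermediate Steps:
$X{\left(P \right)} = \frac{52}{8 + P}$ ($X{\left(P \right)} = - 2 \frac{-11 - 15}{P + 8} = - 2 \left(- \frac{26}{8 + P}\right) = \frac{52}{8 + P}$)
$y = - \frac{1}{1788}$ ($y = \frac{1}{-1788} = - \frac{1}{1788} \approx -0.00055928$)
$- 218 \left(X{\left(37 \right)} + y\right) = - 218 \left(\frac{52}{8 + 37} - \frac{1}{1788}\right) = - 218 \left(\frac{52}{45} - \frac{1}{1788}\right) = \left(-218\right) \frac{30977}{26820} = - \frac{3376493}{13410}$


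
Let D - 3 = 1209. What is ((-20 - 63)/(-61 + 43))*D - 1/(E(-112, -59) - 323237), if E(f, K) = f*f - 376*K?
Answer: 4837141897/865527 ≈ 5588.7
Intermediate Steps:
E(f, K) = f² - 376*K
D = 1212 (D = 3 + 1209 = 1212)
((-20 - 63)/(-61 + 43))*D - 1/(E(-112, -59) - 323237) = ((-20 - 63)/(-61 + 43))*1212 - 1/(((-112)² - 376*(-59)) - 323237) = -83/(-18)*1212 - 1/((12544 + 22184) - 323237) = -83*(-1/18)*1212 - 1/(34728 - 323237) = (83/18)*1212 - 1/(-288509) = 16766/3 - 1*(-1/288509) = 16766/3 + 1/288509 = 4837141897/865527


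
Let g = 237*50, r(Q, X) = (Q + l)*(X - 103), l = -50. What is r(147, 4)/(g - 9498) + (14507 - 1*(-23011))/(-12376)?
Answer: -94821/13328 ≈ -7.1144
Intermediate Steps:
r(Q, X) = (-103 + X)*(-50 + Q) (r(Q, X) = (Q - 50)*(X - 103) = (-50 + Q)*(-103 + X) = (-103 + X)*(-50 + Q))
g = 11850
r(147, 4)/(g - 9498) + (14507 - 1*(-23011))/(-12376) = (5150 - 103*147 - 50*4 + 147*4)/(11850 - 9498) + (14507 - 1*(-23011))/(-12376) = (5150 - 15141 - 200 + 588)/2352 + (14507 + 23011)*(-1/12376) = -9603*1/2352 + 37518*(-1/12376) = -3201/784 - 1443/476 = -94821/13328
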